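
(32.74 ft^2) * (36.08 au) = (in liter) 1.642e+16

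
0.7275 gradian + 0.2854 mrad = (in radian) 0.01171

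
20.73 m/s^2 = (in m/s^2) 20.73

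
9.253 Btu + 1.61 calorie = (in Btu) 9.259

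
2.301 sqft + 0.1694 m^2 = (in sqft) 4.124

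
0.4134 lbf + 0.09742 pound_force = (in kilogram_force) 0.2317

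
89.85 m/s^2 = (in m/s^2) 89.85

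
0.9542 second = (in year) 3.026e-08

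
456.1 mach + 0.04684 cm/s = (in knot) 3.019e+05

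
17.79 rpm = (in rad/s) 1.863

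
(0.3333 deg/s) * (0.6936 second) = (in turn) 0.0006422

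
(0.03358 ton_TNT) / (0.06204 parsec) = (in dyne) 0.007339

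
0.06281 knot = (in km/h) 0.1163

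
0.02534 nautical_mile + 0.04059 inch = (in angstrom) 4.693e+11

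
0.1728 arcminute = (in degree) 0.00288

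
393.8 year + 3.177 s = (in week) 2.053e+04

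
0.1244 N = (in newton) 0.1244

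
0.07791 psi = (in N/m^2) 537.2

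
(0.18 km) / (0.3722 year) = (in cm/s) 0.001534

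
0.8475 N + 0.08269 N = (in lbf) 0.2091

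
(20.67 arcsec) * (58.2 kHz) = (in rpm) 55.69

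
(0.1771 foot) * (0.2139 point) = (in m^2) 4.073e-06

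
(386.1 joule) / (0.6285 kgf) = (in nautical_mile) 0.03382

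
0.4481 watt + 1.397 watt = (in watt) 1.845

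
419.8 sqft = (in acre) 0.009637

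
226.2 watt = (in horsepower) 0.3033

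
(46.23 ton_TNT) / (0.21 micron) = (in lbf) 2.071e+17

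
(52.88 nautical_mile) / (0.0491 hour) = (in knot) 1077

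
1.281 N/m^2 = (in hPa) 0.01281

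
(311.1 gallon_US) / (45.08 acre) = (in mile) 4.011e-09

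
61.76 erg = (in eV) 3.855e+13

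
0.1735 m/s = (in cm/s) 17.35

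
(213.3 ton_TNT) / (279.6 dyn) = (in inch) 1.257e+16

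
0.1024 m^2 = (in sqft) 1.102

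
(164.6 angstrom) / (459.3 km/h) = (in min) 2.15e-12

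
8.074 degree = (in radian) 0.1409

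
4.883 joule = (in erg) 4.883e+07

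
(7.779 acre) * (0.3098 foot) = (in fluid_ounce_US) 1.005e+08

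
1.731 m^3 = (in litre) 1731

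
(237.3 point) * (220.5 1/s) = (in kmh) 66.45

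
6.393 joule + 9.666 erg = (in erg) 6.393e+07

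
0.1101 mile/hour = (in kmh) 0.1772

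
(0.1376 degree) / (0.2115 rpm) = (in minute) 0.001807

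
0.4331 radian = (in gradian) 27.57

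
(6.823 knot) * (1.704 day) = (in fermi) 5.168e+20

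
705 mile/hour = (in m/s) 315.2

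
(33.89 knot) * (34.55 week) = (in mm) 3.643e+11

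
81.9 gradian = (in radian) 1.286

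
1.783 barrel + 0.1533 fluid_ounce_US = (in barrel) 1.783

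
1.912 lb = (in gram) 867.3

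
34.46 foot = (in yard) 11.49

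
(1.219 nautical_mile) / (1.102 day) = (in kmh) 0.08536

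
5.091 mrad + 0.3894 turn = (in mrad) 2452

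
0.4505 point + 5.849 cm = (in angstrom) 5.865e+08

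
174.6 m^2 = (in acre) 0.04314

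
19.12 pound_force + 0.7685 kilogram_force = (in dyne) 9.259e+06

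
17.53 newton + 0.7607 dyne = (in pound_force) 3.941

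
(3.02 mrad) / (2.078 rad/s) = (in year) 4.608e-11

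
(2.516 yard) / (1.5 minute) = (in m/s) 0.02556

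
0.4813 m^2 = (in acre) 0.0001189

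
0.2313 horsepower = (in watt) 172.5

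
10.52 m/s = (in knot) 20.45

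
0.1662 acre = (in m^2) 672.6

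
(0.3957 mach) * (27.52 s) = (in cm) 3.708e+05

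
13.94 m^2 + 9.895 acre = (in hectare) 4.006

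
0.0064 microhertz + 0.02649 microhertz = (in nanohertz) 32.89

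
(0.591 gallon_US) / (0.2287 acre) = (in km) 2.417e-09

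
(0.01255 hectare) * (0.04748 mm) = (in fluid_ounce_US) 201.5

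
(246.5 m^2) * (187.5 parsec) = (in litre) 1.426e+24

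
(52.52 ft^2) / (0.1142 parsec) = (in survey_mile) 8.604e-19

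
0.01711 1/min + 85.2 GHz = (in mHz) 8.52e+13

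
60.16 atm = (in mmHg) 4.572e+04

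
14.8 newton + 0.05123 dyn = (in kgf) 1.509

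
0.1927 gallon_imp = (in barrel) 0.00551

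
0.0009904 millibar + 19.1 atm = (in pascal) 1.935e+06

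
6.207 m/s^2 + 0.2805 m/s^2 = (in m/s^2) 6.487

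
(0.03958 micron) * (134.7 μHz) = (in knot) 1.036e-11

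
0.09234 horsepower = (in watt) 68.86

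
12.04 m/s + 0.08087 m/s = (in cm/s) 1212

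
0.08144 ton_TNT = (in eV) 2.127e+27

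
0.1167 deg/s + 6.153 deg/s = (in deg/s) 6.27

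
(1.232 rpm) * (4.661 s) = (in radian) 0.6013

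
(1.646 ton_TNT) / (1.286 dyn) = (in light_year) 0.05661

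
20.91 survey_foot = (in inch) 250.9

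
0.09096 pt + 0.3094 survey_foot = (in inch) 3.714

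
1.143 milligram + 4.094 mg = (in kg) 5.237e-06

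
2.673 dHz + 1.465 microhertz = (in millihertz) 267.3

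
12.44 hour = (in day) 0.5183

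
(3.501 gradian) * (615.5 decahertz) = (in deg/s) 1.939e+04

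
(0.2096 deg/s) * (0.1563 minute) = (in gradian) 2.184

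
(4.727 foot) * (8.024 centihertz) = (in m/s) 0.1156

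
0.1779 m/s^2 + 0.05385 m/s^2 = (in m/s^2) 0.2318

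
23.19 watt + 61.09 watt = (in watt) 84.28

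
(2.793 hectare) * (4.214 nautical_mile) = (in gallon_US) 5.758e+10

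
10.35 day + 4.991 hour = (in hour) 253.4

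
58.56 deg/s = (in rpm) 9.76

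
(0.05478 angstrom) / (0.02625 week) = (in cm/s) 3.45e-14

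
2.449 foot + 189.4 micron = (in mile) 0.0004639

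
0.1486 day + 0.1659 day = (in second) 2.717e+04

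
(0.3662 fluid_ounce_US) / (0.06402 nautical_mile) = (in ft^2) 9.832e-07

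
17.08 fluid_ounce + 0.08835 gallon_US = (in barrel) 0.005281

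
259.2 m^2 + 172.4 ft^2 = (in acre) 0.06801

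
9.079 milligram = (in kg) 9.079e-06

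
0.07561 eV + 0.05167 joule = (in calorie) 0.01235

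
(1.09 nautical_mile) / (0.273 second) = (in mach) 21.72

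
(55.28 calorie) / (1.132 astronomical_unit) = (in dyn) 0.0001366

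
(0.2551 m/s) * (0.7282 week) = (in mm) 1.123e+08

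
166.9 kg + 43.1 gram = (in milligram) 1.669e+08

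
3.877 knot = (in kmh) 7.18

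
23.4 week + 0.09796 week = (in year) 0.4506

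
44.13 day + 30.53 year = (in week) 1598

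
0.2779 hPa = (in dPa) 277.9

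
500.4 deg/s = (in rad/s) 8.734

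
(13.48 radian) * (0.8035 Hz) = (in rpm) 103.4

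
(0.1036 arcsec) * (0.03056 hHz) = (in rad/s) 1.535e-06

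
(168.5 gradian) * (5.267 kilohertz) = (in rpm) 1.331e+05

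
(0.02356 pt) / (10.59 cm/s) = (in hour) 2.18e-08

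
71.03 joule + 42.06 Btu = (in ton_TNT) 1.062e-05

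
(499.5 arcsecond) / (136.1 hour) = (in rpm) 4.72e-08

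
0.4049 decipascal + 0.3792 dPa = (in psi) 1.137e-05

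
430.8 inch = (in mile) 0.006799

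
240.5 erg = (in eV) 1.501e+14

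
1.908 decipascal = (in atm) 1.883e-06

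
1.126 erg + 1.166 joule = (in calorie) 0.2787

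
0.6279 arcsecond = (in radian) 3.044e-06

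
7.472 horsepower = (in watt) 5572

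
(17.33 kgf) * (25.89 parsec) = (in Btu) 1.287e+17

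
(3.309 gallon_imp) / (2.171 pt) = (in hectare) 0.001964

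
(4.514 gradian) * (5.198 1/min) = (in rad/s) 0.006143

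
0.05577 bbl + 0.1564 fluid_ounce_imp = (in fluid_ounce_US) 300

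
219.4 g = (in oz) 7.739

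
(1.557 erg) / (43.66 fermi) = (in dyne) 3.566e+11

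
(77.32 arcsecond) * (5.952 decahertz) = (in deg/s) 1.278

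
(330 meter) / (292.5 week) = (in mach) 5.478e-09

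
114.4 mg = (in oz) 0.004035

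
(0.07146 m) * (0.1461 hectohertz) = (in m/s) 1.044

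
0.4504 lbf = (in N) 2.003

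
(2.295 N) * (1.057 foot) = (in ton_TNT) 1.767e-10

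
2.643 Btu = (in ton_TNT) 6.665e-07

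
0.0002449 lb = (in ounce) 0.003918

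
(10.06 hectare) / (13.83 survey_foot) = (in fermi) 2.386e+19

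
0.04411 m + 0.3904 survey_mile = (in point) 1.781e+06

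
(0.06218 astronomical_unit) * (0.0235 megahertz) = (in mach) 6.42e+11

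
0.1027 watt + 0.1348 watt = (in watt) 0.2375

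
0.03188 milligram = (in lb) 7.028e-08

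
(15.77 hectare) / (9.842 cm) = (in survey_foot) 5.257e+06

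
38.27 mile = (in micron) 6.159e+10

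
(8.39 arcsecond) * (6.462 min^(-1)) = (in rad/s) 4.381e-06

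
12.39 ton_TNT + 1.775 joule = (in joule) 5.184e+10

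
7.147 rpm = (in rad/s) 0.7484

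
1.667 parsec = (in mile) 3.196e+13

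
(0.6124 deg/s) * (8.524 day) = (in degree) 4.51e+05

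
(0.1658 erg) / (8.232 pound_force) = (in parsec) 1.467e-26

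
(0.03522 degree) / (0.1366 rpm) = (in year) 1.363e-09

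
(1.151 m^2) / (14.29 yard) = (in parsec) 2.855e-18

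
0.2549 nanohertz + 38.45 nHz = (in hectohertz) 3.87e-10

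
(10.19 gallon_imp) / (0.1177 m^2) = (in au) 2.631e-12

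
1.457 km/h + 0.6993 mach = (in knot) 463.6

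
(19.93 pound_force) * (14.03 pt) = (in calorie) 0.1049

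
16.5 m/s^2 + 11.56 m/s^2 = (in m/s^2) 28.06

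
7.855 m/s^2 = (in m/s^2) 7.855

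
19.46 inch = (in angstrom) 4.943e+09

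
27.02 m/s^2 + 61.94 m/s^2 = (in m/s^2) 88.96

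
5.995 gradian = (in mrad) 94.17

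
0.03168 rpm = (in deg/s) 0.1901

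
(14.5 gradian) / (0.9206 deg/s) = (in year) 4.495e-07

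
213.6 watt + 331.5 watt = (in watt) 545.1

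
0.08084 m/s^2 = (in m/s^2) 0.08084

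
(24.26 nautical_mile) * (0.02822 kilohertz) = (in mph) 2.836e+06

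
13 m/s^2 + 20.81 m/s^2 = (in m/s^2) 33.81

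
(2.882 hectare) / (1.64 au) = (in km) 1.175e-10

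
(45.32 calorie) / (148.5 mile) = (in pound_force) 0.0001784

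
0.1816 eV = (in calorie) 6.954e-21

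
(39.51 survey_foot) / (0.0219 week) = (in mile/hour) 0.002034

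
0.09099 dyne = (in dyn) 0.09099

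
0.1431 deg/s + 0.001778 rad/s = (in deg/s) 0.245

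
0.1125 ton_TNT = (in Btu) 4.461e+05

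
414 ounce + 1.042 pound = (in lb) 26.92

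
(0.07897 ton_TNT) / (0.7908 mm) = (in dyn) 4.178e+16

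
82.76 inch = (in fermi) 2.102e+15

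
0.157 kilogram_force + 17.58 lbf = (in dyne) 7.974e+06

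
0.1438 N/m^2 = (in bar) 1.438e-06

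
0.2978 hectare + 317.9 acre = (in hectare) 128.9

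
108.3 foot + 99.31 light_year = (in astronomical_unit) 6.28e+06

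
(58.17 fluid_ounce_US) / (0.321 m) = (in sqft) 0.05769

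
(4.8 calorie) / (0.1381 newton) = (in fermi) 1.454e+17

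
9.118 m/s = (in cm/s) 911.8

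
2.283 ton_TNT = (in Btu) 9.054e+06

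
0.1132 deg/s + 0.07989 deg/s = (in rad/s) 0.00337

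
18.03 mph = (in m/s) 8.06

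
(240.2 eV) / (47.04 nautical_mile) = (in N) 4.417e-22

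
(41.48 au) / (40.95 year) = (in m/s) 4805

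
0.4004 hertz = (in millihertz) 400.4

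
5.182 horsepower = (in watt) 3864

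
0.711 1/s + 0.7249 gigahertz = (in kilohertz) 7.249e+05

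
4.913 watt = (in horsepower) 0.006588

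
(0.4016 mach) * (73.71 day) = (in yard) 9.524e+08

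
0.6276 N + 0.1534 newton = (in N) 0.781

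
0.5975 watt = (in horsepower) 0.0008013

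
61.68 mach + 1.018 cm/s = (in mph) 4.698e+04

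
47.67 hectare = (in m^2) 4.767e+05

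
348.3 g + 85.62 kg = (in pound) 189.5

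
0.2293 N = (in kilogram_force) 0.02338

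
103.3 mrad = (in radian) 0.1033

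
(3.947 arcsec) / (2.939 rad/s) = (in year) 2.065e-13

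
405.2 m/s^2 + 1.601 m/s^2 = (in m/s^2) 406.8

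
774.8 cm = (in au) 5.179e-11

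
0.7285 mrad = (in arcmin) 2.504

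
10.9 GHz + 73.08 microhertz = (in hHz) 1.09e+08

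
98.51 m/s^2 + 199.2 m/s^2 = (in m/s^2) 297.7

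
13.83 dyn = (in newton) 0.0001383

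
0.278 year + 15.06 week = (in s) 1.788e+07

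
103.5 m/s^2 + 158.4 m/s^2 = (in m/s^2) 261.9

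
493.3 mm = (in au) 3.298e-12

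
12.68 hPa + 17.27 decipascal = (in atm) 0.01253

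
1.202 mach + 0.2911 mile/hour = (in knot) 795.8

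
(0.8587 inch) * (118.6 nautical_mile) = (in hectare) 0.4791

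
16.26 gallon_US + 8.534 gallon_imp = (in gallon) 26.51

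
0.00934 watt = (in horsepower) 1.253e-05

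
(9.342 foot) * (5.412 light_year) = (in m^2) 1.458e+17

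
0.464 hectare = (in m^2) 4640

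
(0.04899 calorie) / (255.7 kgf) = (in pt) 0.2317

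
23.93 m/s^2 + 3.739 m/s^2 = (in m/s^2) 27.67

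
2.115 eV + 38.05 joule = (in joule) 38.05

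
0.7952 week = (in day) 5.566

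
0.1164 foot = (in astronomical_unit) 2.372e-13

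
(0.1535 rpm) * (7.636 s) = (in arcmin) 422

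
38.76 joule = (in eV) 2.419e+20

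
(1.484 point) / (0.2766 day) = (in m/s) 2.191e-08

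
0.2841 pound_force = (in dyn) 1.264e+05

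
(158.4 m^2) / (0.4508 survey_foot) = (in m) 1153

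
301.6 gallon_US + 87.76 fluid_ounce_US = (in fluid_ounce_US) 3.869e+04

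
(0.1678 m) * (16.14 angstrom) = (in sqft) 2.915e-09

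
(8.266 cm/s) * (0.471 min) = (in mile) 0.001452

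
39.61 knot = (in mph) 45.58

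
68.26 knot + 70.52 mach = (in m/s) 2.405e+04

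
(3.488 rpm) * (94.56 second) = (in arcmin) 1.187e+05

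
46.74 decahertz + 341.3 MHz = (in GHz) 0.3413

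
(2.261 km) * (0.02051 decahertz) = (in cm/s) 4.637e+04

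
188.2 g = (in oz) 6.639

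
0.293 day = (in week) 0.04186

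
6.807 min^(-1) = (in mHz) 113.5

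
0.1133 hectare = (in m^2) 1133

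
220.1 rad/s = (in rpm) 2102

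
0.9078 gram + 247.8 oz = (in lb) 15.49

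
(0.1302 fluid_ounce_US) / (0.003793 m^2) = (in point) 2.878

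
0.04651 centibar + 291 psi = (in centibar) 2006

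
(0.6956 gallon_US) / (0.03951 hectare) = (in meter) 6.664e-06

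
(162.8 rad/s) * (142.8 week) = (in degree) 8.056e+11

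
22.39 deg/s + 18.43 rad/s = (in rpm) 179.7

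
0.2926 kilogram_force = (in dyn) 2.869e+05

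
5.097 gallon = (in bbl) 0.1214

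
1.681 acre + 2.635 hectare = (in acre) 8.192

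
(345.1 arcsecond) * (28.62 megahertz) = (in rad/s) 4.788e+04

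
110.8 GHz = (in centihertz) 1.108e+13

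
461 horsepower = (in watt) 3.438e+05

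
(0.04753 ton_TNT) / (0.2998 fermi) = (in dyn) 6.633e+28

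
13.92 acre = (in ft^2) 6.064e+05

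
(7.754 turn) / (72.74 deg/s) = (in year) 1.217e-06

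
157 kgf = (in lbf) 346.1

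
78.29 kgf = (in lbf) 172.6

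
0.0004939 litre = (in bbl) 3.107e-06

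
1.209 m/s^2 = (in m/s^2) 1.209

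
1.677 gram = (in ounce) 0.05915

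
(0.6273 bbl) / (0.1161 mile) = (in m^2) 0.0005338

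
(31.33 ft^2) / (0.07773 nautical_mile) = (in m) 0.02022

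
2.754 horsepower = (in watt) 2054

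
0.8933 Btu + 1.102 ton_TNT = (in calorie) 1.102e+09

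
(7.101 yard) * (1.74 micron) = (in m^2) 1.13e-05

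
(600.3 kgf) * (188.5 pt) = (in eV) 2.443e+21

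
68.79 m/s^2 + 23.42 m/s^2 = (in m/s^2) 92.21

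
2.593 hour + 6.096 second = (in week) 0.01544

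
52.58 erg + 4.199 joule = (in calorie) 1.004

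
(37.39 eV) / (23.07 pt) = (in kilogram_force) 7.506e-17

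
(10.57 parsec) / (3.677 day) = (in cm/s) 1.027e+14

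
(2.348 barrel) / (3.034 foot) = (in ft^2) 4.345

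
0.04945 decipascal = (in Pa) 0.004945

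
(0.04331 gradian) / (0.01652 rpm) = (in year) 1.247e-08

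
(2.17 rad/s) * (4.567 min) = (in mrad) 5.946e+05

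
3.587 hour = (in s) 1.291e+04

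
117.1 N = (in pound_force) 26.33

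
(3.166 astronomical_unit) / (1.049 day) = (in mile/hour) 1.169e+07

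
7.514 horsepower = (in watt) 5603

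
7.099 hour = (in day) 0.2958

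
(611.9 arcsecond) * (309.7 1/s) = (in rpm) 8.773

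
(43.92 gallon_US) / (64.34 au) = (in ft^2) 1.859e-13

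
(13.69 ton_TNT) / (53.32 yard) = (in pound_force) 2.641e+08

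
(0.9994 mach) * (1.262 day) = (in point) 1.052e+11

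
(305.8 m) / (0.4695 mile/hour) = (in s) 1457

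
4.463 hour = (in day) 0.186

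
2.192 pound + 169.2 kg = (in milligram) 1.702e+08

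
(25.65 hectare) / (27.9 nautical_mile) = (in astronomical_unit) 3.318e-11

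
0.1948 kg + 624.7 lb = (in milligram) 2.836e+08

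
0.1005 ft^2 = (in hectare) 9.337e-07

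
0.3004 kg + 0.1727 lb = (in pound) 0.835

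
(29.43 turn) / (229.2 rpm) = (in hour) 0.00214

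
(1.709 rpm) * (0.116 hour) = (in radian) 74.74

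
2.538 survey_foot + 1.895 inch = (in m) 0.8217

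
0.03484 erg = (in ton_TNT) 8.327e-19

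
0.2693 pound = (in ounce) 4.309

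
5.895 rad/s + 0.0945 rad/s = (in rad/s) 5.989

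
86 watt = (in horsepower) 0.1153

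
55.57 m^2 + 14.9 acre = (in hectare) 6.035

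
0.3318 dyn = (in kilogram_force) 3.383e-07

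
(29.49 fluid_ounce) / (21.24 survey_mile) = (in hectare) 2.551e-12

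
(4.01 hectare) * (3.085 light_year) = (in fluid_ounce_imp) 4.119e+25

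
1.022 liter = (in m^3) 0.001022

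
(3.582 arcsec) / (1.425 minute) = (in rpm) 1.94e-06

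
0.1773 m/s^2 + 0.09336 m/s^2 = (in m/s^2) 0.2707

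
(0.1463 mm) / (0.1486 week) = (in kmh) 5.86e-09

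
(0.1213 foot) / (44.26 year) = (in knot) 5.149e-11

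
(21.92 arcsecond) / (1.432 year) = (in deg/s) 1.348e-10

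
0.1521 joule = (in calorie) 0.03635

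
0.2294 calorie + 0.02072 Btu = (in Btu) 0.02163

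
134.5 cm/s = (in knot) 2.614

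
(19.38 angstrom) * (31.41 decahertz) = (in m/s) 6.087e-07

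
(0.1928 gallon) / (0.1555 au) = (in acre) 7.753e-18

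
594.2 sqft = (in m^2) 55.2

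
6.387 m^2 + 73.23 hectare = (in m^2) 7.323e+05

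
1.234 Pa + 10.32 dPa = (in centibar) 0.002266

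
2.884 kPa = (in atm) 0.02846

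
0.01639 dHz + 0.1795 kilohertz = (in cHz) 1.795e+04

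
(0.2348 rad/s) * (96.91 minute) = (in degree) 7.822e+04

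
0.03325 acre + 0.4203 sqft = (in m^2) 134.6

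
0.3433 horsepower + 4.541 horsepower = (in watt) 3642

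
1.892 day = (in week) 0.2703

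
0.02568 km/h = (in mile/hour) 0.01596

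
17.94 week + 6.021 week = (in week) 23.96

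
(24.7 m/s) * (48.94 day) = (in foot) 3.427e+08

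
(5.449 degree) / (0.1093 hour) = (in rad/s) 0.0002417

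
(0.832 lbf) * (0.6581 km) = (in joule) 2436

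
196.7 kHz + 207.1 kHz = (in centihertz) 4.038e+07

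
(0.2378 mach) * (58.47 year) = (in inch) 5.878e+12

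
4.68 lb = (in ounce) 74.88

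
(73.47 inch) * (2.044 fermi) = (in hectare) 3.814e-19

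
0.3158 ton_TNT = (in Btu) 1.252e+06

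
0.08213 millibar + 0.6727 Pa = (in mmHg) 0.06665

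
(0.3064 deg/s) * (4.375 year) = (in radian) 7.378e+05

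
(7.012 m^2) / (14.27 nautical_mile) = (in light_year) 2.804e-20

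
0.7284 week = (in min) 7342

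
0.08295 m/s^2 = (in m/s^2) 0.08295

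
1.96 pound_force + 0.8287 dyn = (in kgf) 0.889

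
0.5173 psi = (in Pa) 3567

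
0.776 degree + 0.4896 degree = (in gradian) 1.406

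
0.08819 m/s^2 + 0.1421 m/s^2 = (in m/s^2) 0.2303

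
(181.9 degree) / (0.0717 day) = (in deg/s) 0.02936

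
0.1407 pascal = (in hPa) 0.001407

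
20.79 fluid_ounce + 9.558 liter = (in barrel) 0.06399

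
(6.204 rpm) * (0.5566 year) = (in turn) 1.815e+06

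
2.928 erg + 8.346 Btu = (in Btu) 8.346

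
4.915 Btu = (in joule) 5186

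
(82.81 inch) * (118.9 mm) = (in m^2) 0.2501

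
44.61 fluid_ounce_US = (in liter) 1.319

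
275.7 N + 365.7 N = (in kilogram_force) 65.4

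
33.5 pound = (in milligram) 1.52e+07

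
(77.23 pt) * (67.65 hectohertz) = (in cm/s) 1.843e+04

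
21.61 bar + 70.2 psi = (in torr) 1.984e+04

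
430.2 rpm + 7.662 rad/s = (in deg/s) 3020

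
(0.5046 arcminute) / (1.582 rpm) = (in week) 1.465e-09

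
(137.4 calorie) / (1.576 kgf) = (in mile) 0.02311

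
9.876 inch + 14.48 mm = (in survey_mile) 0.0001649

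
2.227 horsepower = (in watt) 1661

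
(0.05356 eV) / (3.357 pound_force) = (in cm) 5.747e-20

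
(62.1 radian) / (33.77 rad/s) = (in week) 3.041e-06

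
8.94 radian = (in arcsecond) 1.844e+06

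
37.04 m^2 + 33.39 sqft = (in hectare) 0.004014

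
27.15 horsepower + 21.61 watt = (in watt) 2.027e+04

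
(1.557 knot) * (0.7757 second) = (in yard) 0.6795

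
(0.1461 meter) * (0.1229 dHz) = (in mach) 5.273e-06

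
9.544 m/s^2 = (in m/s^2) 9.544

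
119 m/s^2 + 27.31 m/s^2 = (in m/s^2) 146.3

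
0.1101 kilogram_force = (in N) 1.08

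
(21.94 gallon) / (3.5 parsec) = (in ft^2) 8.278e-18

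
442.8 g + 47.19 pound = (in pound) 48.17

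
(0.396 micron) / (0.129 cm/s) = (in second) 0.000307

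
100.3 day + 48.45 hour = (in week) 14.62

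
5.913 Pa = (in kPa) 0.005913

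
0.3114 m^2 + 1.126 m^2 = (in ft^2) 15.47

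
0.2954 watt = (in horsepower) 0.0003961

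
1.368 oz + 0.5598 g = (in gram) 39.34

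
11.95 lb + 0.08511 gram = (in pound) 11.95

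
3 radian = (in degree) 171.9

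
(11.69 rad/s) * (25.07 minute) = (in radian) 1.758e+04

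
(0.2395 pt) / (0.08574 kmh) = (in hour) 9.854e-07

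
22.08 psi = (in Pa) 1.522e+05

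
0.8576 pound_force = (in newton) 3.815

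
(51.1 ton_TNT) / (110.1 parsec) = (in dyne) 0.006293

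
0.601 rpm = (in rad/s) 0.06294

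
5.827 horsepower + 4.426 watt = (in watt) 4350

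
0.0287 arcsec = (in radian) 1.391e-07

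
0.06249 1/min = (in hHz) 1.041e-05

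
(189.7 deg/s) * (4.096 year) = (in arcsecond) 8.821e+13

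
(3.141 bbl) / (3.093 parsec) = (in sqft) 5.632e-17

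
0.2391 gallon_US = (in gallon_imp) 0.1991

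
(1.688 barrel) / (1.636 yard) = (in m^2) 0.1794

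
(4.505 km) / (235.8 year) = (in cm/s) 6.058e-05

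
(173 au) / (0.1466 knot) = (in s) 3.432e+14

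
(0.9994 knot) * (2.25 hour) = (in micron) 4.164e+09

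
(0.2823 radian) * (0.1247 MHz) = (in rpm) 3.362e+05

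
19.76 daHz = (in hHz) 1.976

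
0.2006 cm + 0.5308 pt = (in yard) 0.002399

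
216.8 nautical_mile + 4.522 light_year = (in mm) 4.278e+19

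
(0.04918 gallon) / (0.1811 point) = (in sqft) 31.37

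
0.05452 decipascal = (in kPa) 5.452e-06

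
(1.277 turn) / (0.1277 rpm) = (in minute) 10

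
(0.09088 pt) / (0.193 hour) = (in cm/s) 4.614e-06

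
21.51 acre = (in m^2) 8.705e+04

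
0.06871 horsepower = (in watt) 51.24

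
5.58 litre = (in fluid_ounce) 188.7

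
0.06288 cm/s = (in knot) 0.001222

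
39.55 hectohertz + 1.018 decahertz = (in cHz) 3.965e+05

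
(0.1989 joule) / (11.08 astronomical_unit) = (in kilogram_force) 1.224e-14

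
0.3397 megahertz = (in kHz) 339.7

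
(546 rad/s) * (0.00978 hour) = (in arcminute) 6.609e+07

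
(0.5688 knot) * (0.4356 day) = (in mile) 6.843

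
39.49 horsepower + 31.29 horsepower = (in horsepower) 70.78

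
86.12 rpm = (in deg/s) 516.7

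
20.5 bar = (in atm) 20.23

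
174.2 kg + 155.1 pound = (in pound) 539.1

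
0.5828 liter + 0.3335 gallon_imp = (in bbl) 0.0132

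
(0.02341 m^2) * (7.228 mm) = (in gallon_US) 0.0447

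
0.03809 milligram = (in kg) 3.809e-08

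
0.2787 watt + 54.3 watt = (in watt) 54.58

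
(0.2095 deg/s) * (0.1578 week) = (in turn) 55.54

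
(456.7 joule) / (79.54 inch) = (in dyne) 2.261e+07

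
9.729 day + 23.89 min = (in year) 0.0267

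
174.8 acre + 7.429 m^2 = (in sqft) 7.614e+06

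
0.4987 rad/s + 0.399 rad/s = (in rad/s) 0.8977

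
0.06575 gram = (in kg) 6.575e-05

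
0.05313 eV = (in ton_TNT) 2.035e-30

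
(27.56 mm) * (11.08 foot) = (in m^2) 0.09308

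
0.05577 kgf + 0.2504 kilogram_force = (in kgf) 0.3062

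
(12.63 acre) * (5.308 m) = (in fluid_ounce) 9.174e+09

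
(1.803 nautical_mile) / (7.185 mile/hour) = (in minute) 17.33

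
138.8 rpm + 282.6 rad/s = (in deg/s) 1.702e+04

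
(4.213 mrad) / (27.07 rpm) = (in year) 4.713e-11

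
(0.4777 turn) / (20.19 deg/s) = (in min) 0.142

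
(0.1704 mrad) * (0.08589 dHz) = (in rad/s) 1.464e-06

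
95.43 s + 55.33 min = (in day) 0.03953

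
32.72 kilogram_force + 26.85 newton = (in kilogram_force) 35.46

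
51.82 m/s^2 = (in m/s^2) 51.82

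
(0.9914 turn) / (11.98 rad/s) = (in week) 8.597e-07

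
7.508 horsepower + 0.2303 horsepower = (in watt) 5770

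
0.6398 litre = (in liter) 0.6398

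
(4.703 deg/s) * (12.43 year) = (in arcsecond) 6.637e+12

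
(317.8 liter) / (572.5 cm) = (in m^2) 0.05551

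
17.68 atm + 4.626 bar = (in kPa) 2254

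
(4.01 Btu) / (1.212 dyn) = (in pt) 9.895e+11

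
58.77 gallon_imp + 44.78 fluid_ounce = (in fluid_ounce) 9079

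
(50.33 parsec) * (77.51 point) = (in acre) 1.049e+13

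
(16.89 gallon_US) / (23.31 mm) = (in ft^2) 29.52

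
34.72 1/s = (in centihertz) 3472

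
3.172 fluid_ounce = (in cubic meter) 9.381e-05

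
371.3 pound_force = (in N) 1652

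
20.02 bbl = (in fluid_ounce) 1.076e+05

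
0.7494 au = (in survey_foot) 3.678e+11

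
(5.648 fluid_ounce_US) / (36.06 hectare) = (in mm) 4.632e-07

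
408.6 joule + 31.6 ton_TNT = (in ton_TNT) 31.6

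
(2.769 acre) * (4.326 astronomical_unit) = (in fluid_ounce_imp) 2.552e+20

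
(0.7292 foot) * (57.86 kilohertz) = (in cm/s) 1.286e+06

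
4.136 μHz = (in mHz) 0.004136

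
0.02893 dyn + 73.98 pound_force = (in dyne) 3.291e+07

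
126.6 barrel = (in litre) 2.013e+04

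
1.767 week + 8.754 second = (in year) 0.03389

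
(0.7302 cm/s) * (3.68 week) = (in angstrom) 1.625e+14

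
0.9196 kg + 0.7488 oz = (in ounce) 33.19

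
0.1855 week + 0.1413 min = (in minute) 1870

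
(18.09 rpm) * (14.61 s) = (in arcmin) 9.515e+04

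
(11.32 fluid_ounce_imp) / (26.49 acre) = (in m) 3e-09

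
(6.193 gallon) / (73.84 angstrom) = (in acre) 784.5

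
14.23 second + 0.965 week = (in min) 9727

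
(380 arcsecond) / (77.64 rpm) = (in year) 7.185e-12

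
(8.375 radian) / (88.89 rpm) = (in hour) 0.0002499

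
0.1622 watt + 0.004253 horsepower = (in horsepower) 0.004471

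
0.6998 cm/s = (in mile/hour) 0.01565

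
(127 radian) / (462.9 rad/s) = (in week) 4.536e-07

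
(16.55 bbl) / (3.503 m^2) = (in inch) 29.57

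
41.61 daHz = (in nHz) 4.161e+11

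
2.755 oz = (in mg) 7.81e+04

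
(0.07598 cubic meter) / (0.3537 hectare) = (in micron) 21.48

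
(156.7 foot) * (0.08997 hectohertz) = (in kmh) 1547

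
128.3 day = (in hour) 3079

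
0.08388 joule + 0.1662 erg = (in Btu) 7.95e-05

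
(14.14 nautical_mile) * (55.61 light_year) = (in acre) 3.404e+18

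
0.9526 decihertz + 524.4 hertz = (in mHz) 5.245e+05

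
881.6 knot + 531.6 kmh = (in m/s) 601.2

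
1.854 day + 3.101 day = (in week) 0.7079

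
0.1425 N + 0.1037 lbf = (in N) 0.6038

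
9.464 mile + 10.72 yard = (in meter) 1.524e+04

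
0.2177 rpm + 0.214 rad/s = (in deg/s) 13.57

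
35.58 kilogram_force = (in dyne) 3.489e+07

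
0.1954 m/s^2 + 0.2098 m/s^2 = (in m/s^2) 0.4052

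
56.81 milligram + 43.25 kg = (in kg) 43.25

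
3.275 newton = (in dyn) 3.275e+05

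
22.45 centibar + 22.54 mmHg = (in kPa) 25.46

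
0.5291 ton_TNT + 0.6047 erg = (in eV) 1.382e+28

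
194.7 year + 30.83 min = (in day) 7.107e+04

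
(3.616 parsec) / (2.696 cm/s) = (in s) 4.139e+18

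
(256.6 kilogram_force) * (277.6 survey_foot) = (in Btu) 201.8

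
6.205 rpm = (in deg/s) 37.23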